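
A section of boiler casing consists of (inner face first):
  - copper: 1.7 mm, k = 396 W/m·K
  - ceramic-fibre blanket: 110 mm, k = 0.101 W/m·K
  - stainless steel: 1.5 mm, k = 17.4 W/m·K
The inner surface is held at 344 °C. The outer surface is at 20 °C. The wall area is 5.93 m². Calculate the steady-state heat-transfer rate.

Q ≈ 1760 W

Model the wall as resistances in series:
R_copper = L/(kA) = 0.0017/(396×5.93) = 7.239×10^-7 K/W
R_ceramic-fibre blanket = L/(kA) = 0.11/(0.101×5.93) = 0.1837 K/W
R_stainless steel = L/(kA) = 0.0015/(17.4×5.93) = 1.454×10^-5 K/W
R_total = 0.1837 K/W
Q = ΔT / R_total = 324 / 0.1837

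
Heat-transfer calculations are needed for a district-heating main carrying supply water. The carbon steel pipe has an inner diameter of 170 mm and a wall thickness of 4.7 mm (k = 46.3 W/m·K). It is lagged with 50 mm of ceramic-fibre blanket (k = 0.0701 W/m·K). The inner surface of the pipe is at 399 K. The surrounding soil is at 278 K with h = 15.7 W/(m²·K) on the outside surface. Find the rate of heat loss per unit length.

For a radial system each layer contributes R = ln(r_out/r_in)/(2πkL); films add R = 1/(hA).
R_carbon steel pipe wall = ln(89.7/85)/(2π×46.3×1) = 1.85×10^-4 K/W
R_ceramic-fibre blanket = ln(139.7/89.7)/(2π×0.0701×1) = 1.006 K/W
R_outer film = 1/(h_o·2πr_oL) = 1/(15.7×2π×0.1397×1) = 0.07256 K/W
R_total = 1.079 K/W
Q = ΔT/R_total = 121/1.079

q′ ≈ 112 W/m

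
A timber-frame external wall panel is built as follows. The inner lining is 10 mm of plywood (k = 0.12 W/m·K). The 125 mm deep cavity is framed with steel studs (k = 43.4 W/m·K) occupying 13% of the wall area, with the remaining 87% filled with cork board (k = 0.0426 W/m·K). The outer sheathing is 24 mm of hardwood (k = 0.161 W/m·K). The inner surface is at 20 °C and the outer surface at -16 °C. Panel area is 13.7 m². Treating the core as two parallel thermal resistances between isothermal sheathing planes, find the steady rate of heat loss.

Q ≈ 1940 W

Sheathing layers in series; stud and cavity paths in parallel between them.
R_inner = 0.01/(0.12×13.7) = 0.006083 K/W
R_stud  = 0.125/(43.4×0.13×13.7) = 0.001617 K/W
R_cav   = 0.125/(0.0426×0.87×13.7) = 0.2462 K/W
1/R_core = 1/R_stud + 1/R_cav → R_core = 0.001607 K/W
R_outer = 0.024/(0.161×13.7) = 0.01088 K/W
R_total = 0.01857 K/W
Q = ΔT/R_total = 36/0.01857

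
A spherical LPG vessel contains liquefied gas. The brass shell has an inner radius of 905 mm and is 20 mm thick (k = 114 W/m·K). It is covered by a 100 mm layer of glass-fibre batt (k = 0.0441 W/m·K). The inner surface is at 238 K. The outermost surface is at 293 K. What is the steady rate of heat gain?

Q ≈ 289 W

Radial (spherical) resistances in series:
R_brass shell = (1/0.905 − 1/0.925)/(4π×114) = 1.668×10^-5 K/W
R_glass-fibre batt = (1/0.925 − 1/1.025)/(4π×0.0441) = 0.1903 K/W
R_total = 0.1903 K/W
Q = ΔT/R_total = 55/0.1903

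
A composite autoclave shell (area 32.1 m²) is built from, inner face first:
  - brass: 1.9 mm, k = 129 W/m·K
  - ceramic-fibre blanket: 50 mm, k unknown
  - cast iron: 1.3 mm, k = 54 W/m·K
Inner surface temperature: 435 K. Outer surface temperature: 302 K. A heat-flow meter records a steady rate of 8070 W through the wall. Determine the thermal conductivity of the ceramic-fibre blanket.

Series thermal resistances:
R_brass = L/(kA) = 0.0019/(129×32.1) = 4.588×10^-7 K/W
R_cast iron = L/(kA) = 0.0013/(54×32.1) = 7.5×10^-7 K/W
Sum of known resistances R_other = 1.209×10^-6 K/W
Total R = ΔT/Q = 133/8070 = 0.01648 K/W
R_ceramic-fibre blanket = R_total − R_other = 0.01648 K/W
k = L/(R·A) = 0.05/(0.01648×32.1)

k ≈ 0.0945 W/(m·K)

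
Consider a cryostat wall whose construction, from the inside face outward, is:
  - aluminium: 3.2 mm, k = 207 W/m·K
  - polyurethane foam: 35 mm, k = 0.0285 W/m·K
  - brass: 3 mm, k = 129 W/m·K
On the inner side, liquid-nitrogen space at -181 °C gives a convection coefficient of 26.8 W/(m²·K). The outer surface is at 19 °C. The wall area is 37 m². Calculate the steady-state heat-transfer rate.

Series thermal resistances:
R_inner film = 1/(h_i·A) = 1/(26.8×37) = 0.001008 K/W
R_aluminium = L/(kA) = 0.0032/(207×37) = 4.178×10^-7 K/W
R_polyurethane foam = L/(kA) = 0.035/(0.0285×37) = 0.03319 K/W
R_brass = L/(kA) = 0.003/(129×37) = 6.285×10^-7 K/W
R_total = 0.0342 K/W
Q = ΔT / R_total = 200 / 0.0342

Q ≈ 5850 W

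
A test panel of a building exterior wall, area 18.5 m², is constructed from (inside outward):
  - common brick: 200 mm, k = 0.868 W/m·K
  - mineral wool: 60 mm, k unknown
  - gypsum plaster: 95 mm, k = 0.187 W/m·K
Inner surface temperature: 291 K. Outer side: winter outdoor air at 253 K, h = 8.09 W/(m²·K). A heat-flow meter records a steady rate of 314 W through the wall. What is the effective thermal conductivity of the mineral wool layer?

Thermal resistances in series:
R_common brick = L/(kA) = 0.2/(0.868×18.5) = 0.01245 K/W
R_gypsum plaster = L/(kA) = 0.095/(0.187×18.5) = 0.02746 K/W
R_outer film = 1/(h_o·A) = 1/(8.09×18.5) = 0.006682 K/W
Sum of known resistances R_other = 0.0466 K/W
Total R = ΔT/Q = 38/314 = 0.121 K/W
R_mineral wool = R_total − R_other = 0.07442 K/W
k = L/(R·A) = 0.06/(0.07442×18.5)

k ≈ 0.0436 W/(m·K)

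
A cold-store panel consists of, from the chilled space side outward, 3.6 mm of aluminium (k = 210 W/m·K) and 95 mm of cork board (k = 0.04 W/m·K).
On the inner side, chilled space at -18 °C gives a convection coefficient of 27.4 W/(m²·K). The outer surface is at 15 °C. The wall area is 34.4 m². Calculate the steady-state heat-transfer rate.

Q ≈ 471 W

Treating each layer as a thermal resistance in series:
R_inner film = 1/(h_i·A) = 1/(27.4×34.4) = 0.001061 K/W
R_aluminium = L/(kA) = 0.0036/(210×34.4) = 4.983×10^-7 K/W
R_cork board = L/(kA) = 0.095/(0.04×34.4) = 0.06904 K/W
R_total = 0.0701 K/W
Q = ΔT / R_total = 33 / 0.0701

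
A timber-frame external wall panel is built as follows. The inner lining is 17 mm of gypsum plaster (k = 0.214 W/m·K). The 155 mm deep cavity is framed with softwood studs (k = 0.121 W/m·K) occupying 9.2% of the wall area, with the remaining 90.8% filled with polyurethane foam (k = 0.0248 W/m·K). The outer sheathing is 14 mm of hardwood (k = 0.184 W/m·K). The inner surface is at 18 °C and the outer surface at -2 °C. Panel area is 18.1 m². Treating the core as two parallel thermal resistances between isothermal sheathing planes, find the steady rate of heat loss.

Sheathing layers in series; stud and cavity paths in parallel between them.
R_inner = 0.017/(0.214×18.1) = 0.004389 K/W
R_stud  = 0.155/(0.121×0.092×18.1) = 0.7693 K/W
R_cav   = 0.155/(0.0248×0.908×18.1) = 0.3803 K/W
1/R_core = 1/R_stud + 1/R_cav → R_core = 0.2545 K/W
R_outer = 0.014/(0.184×18.1) = 0.004204 K/W
R_total = 0.2631 K/W
Q = ΔT/R_total = 20/0.2631

Q ≈ 76 W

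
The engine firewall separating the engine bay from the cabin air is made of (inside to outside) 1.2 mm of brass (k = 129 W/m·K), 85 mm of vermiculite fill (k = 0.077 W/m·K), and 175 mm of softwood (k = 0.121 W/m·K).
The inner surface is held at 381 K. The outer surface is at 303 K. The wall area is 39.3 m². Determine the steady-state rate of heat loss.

Series thermal resistances:
R_brass = L/(kA) = 0.0012/(129×39.3) = 2.367×10^-7 K/W
R_vermiculite fill = L/(kA) = 0.085/(0.077×39.3) = 0.02809 K/W
R_softwood = L/(kA) = 0.175/(0.121×39.3) = 0.0368 K/W
R_total = 0.06489 K/W
Q = ΔT / R_total = 78 / 0.06489

Q ≈ 1200 W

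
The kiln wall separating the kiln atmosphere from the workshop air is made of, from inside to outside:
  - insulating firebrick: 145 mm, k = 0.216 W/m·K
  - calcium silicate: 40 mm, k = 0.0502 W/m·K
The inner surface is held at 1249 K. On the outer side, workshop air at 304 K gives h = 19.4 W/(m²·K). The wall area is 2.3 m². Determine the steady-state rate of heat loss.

Q ≈ 1430 W

Series thermal resistances:
R_insulating firebrick = L/(kA) = 0.145/(0.216×2.3) = 0.2919 K/W
R_calcium silicate = L/(kA) = 0.04/(0.0502×2.3) = 0.3464 K/W
R_outer film = 1/(h_o·A) = 1/(19.4×2.3) = 0.02241 K/W
R_total = 0.6607 K/W
Q = ΔT / R_total = 945 / 0.6607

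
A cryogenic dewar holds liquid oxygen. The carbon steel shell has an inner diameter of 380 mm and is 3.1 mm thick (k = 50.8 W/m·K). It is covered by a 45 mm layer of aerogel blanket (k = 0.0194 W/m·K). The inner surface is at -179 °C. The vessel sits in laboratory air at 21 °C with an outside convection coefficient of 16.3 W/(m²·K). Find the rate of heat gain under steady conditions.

Q ≈ 48.8 W

Spherical conduction: R = (1/r_in − 1/r_out)/(4πk) per layer; series-sum.
R_carbon steel shell = (1/0.19 − 1/0.1931)/(4π×50.8) = 1.324×10^-4 K/W
R_aerogel blanket = (1/0.1931 − 1/0.2381)/(4π×0.0194) = 4.015 K/W
R_outer film = 1/(h·4πr_o²) = 1/(16.3×4π×0.2381²) = 0.08612 K/W
R_total = 4.101 K/W
Q = ΔT/R_total = 200/4.101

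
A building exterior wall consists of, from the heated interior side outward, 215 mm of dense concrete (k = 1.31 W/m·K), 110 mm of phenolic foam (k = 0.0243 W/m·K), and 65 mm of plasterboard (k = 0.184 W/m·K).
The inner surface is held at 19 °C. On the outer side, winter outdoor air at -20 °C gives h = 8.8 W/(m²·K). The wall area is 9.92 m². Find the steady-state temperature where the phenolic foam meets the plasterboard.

Treating each layer as a thermal resistance in series:
R_dense concrete = L/(kA) = 0.215/(1.31×9.92) = 0.01654 K/W
R_phenolic foam = L/(kA) = 0.11/(0.0243×9.92) = 0.4563 K/W
R_plasterboard = L/(kA) = 0.065/(0.184×9.92) = 0.03561 K/W
R_outer film = 1/(h_o·A) = 1/(8.8×9.92) = 0.01146 K/W
R_total = 0.5199 K/W;  Q = ΔT/R_total = 39/0.5199 = 75.01 W
T_interface = T_inner − Q·ΣR(inner→interface) = 19 − 75×0.4729

T ≈ -16.5 °C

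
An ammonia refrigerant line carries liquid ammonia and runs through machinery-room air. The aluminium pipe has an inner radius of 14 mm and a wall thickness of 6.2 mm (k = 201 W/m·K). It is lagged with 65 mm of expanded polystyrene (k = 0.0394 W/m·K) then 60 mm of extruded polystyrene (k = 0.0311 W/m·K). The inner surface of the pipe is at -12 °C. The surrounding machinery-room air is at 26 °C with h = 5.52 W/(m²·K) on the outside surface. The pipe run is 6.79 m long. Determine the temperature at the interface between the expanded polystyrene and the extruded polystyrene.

For a radial system each layer contributes R = ln(r_out/r_in)/(2πkL); films add R = 1/(hA).
R_aluminium pipe wall = ln(20.2/14)/(2π×201×6.79) = 4.275×10^-5 K/W
R_expanded polystyrene = ln(85.2/20.2)/(2π×0.0394×6.79) = 0.8563 K/W
R_extruded polystyrene = ln(145.2/85.2)/(2π×0.0311×6.79) = 0.4018 K/W
R_outer film = 1/(h_o·2πr_oL) = 1/(5.52×2π×0.1452×6.79) = 0.02924 K/W
R_total = 1.287 K/W
Q = ΔT/R_total = 38/1.287
Q = 29.5 W
T_interface = T_inner + Q·ΣR(inner→interface) = -12 + 29.5×0.8563

T ≈ 13.3 °C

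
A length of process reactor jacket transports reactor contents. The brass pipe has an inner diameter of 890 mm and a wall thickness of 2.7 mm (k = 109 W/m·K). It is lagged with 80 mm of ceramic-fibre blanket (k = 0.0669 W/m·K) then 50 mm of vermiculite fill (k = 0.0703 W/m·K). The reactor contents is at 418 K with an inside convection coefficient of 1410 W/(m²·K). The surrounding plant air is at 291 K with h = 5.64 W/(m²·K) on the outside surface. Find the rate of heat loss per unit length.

q′ ≈ 197 W/m

For a radial system each layer contributes R = ln(r_out/r_in)/(2πkL); films add R = 1/(hA).
R_inner film = 1/(h_i·2πr₁L) = 1/(1410×2π×0.445×1) = 2.537×10^-4 K/W
R_brass pipe wall = ln(447.7/445)/(2π×109×1) = 8.832×10^-6 K/W
R_ceramic-fibre blanket = ln(527.7/447.7)/(2π×0.0669×1) = 0.3911 K/W
R_vermiculite fill = ln(577.7/527.7)/(2π×0.0703×1) = 0.2049 K/W
R_outer film = 1/(h_o·2πr_oL) = 1/(5.64×2π×0.5777×1) = 0.04885 K/W
R_total = 0.6452 K/W
Q = ΔT/R_total = 127/0.6452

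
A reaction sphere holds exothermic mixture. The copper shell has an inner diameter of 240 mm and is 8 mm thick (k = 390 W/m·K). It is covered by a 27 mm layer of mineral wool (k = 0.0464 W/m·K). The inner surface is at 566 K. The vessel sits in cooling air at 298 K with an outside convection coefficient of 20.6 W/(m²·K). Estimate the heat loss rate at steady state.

Radial (spherical) resistances in series:
R_copper shell = (1/0.12 − 1/0.128)/(4π×390) = 1.063×10^-4 K/W
R_mineral wool = (1/0.128 − 1/0.155)/(4π×0.0464) = 2.334 K/W
R_outer film = 1/(h·4πr_o²) = 1/(20.6×4π×0.155²) = 0.1608 K/W
R_total = 2.495 K/W
Q = ΔT/R_total = 268/2.495

Q ≈ 107 W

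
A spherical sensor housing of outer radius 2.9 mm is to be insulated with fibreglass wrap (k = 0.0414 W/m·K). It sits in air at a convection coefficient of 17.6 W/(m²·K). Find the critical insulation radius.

For a sphere r_cr = 2k/h = 2×0.0414/17.6
r_cr = 4.7 mm; since the bare radius (2.9 mm) is below r_cr, adding a thin layer of insulation will *increase* heat loss.

r_cr ≈ 4.7 mm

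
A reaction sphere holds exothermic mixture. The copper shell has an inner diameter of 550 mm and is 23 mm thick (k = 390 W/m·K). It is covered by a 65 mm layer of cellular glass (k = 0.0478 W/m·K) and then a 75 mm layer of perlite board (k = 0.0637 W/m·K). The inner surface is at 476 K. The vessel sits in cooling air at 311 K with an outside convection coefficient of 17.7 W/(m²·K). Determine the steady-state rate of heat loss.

For a spherical shell R = (1/r₁ − 1/r₂)/(4πk); film R = 1/(h·4πr²). In series:
R_copper shell = (1/0.275 − 1/0.298)/(4π×390) = 5.727×10^-5 K/W
R_cellular glass = (1/0.298 − 1/0.363)/(4π×0.0478) = 1 K/W
R_perlite board = (1/0.363 − 1/0.438)/(4π×0.0637) = 0.5893 K/W
R_outer film = 1/(h·4πr_o²) = 1/(17.7×4π×0.438²) = 0.02344 K/W
R_total = 1.613 K/W
Q = ΔT/R_total = 165/1.613

Q ≈ 102 W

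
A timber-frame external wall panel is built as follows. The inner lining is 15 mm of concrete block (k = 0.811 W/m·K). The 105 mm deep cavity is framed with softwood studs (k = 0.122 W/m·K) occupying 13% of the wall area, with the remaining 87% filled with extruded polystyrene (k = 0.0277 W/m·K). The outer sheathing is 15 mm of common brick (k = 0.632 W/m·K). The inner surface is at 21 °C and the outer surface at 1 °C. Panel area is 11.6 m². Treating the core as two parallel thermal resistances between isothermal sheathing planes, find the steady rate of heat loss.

Q ≈ 86.9 W

Sheathing layers in series; stud and cavity paths in parallel between them.
R_inner = 0.015/(0.811×11.6) = 0.001594 K/W
R_stud  = 0.105/(0.122×0.13×11.6) = 0.5707 K/W
R_cav   = 0.105/(0.0277×0.87×11.6) = 0.3756 K/W
1/R_core = 1/R_stud + 1/R_cav → R_core = 0.2265 K/W
R_outer = 0.015/(0.632×11.6) = 0.002046 K/W
R_total = 0.2302 K/W
Q = ΔT/R_total = 20/0.2302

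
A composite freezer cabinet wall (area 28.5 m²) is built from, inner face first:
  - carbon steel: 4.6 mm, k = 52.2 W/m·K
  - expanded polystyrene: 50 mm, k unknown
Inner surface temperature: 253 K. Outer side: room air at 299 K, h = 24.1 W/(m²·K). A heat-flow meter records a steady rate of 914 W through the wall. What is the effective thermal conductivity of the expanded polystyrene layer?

Thermal resistances in series:
R_carbon steel = L/(kA) = 0.0046/(52.2×28.5) = 3.092×10^-6 K/W
R_outer film = 1/(h_o·A) = 1/(24.1×28.5) = 0.001456 K/W
Sum of known resistances R_other = 0.001459 K/W
Total R = ΔT/Q = 46/914 = 0.05033 K/W
R_expanded polystyrene = R_total − R_other = 0.04887 K/W
k = L/(R·A) = 0.05/(0.04887×28.5)

k ≈ 0.0359 W/(m·K)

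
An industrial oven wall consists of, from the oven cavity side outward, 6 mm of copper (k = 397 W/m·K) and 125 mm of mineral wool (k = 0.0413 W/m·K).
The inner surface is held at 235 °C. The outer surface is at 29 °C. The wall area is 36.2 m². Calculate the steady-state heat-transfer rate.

Using the resistance-network approach (series):
R_copper = L/(kA) = 0.006/(397×36.2) = 4.175×10^-7 K/W
R_mineral wool = L/(kA) = 0.125/(0.0413×36.2) = 0.08361 K/W
R_total = 0.08361 K/W
Q = ΔT / R_total = 206 / 0.08361

Q ≈ 2460 W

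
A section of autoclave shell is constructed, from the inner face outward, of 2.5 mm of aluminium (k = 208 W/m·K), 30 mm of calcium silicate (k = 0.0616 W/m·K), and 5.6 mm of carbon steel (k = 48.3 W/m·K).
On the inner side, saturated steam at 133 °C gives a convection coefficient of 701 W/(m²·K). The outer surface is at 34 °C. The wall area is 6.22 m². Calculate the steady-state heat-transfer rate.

Q ≈ 1260 W

Using the resistance-network approach (series):
R_inner film = 1/(h_i·A) = 1/(701×6.22) = 2.293×10^-4 K/W
R_aluminium = L/(kA) = 0.0025/(208×6.22) = 1.932×10^-6 K/W
R_calcium silicate = L/(kA) = 0.03/(0.0616×6.22) = 0.0783 K/W
R_carbon steel = L/(kA) = 0.0056/(48.3×6.22) = 1.864×10^-5 K/W
R_total = 0.07855 K/W
Q = ΔT / R_total = 99 / 0.07855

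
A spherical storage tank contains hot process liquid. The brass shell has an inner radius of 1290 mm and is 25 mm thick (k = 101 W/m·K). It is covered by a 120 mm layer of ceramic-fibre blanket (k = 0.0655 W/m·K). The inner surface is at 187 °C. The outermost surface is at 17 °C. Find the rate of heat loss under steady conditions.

Q ≈ 2200 W

Each spherical layer contributes R = (1/r_i − 1/r_o)/(4πk):
R_brass shell = (1/1.29 − 1/1.315)/(4π×101) = 1.161×10^-5 K/W
R_ceramic-fibre blanket = (1/1.315 − 1/1.435)/(4π×0.0655) = 0.07726 K/W
R_total = 0.07727 K/W
Q = ΔT/R_total = 170/0.07727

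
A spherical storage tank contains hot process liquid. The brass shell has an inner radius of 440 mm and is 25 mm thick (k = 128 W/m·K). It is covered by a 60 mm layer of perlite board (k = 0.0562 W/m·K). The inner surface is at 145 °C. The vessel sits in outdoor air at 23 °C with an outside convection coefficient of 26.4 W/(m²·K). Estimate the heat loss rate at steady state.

Q ≈ 340 W

Radial (spherical) resistances in series:
R_brass shell = (1/0.44 − 1/0.465)/(4π×128) = 7.597×10^-5 K/W
R_perlite board = (1/0.465 − 1/0.525)/(4π×0.0562) = 0.348 K/W
R_outer film = 1/(h·4πr_o²) = 1/(26.4×4π×0.525²) = 0.01094 K/W
R_total = 0.359 K/W
Q = ΔT/R_total = 122/0.359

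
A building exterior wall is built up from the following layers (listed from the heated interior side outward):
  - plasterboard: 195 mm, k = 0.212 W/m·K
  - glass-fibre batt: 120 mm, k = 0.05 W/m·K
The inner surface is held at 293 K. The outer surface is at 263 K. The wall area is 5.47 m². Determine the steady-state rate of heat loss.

Q ≈ 49.4 W

Thermal resistances in series:
R_plasterboard = L/(kA) = 0.195/(0.212×5.47) = 0.1682 K/W
R_glass-fibre batt = L/(kA) = 0.12/(0.05×5.47) = 0.4388 K/W
R_total = 0.6069 K/W
Q = ΔT / R_total = 30 / 0.6069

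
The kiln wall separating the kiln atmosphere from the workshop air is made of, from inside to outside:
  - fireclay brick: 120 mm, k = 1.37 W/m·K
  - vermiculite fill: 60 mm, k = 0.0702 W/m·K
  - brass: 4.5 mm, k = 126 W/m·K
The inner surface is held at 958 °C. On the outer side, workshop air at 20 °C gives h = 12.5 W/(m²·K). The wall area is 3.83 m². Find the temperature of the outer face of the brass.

T ≈ 93.4 °C

Series thermal resistances:
R_fireclay brick = L/(kA) = 0.12/(1.37×3.83) = 0.02287 K/W
R_vermiculite fill = L/(kA) = 0.06/(0.0702×3.83) = 0.2232 K/W
R_brass = L/(kA) = 0.0045/(126×3.83) = 9.325×10^-6 K/W
R_outer film = 1/(h_o·A) = 1/(12.5×3.83) = 0.02089 K/W
R_total = 0.2669 K/W;  Q = ΔT/R_total = 938/0.2669 = 3514 W
T_interface = T_inner − Q·ΣR(inner→interface) = 958 − 3510×0.246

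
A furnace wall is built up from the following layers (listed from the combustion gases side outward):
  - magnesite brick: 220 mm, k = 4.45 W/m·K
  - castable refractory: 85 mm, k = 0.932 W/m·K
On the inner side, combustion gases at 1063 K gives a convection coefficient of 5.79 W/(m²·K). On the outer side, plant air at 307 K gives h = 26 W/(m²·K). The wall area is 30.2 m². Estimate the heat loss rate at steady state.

Using the resistance-network approach (series):
R_inner film = 1/(h_i·A) = 1/(5.79×30.2) = 0.005719 K/W
R_magnesite brick = L/(kA) = 0.22/(4.45×30.2) = 0.001637 K/W
R_castable refractory = L/(kA) = 0.085/(0.932×30.2) = 0.00302 K/W
R_outer film = 1/(h_o·A) = 1/(26×30.2) = 0.001274 K/W
R_total = 0.01165 K/W
Q = ΔT / R_total = 756 / 0.01165

Q ≈ 64900 W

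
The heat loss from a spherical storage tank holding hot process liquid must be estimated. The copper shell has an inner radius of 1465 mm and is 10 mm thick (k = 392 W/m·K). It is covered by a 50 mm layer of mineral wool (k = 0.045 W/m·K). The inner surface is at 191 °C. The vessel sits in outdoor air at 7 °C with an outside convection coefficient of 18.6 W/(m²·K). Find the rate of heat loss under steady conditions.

Radial (spherical) resistances in series:
R_copper shell = (1/1.465 − 1/1.475)/(4π×392) = 9.395×10^-7 K/W
R_mineral wool = (1/1.475 − 1/1.525)/(4π×0.045) = 0.03931 K/W
R_outer film = 1/(h·4πr_o²) = 1/(18.6×4π×1.525²) = 0.00184 K/W
R_total = 0.04115 K/W
Q = ΔT/R_total = 184/0.04115

Q ≈ 4470 W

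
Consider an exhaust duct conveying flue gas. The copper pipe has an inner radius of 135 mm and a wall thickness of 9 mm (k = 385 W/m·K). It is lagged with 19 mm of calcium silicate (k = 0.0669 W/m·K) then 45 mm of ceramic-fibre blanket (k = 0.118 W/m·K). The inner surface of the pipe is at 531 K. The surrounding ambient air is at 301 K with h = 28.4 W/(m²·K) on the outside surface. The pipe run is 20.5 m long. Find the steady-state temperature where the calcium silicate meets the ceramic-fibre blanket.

T ≈ 427 K

For a radial system each layer contributes R = ln(r_out/r_in)/(2πkL); films add R = 1/(hA).
R_copper pipe wall = ln(144/135)/(2π×385×20.5) = 1.301×10^-6 K/W
R_calcium silicate = ln(163/144)/(2π×0.0669×20.5) = 0.01438 K/W
R_ceramic-fibre blanket = ln(208/163)/(2π×0.118×20.5) = 0.01604 K/W
R_outer film = 1/(h_o·2πr_oL) = 1/(28.4×2π×0.208×20.5) = 0.001314 K/W
R_total = 0.03174 K/W
Q = ΔT/R_total = 230/0.03174
Q = 7250 W
T_interface = T_inner − Q·ΣR(inner→interface) = 531 − 7250×0.01438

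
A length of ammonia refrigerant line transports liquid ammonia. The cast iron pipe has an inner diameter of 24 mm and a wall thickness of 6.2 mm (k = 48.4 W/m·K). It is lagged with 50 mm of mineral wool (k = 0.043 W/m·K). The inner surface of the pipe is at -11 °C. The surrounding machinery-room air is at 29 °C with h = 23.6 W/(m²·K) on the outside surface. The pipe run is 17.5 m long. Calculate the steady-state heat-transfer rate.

Radial resistances (cylindrical: R_cond = ln(r_o/r_i)/(2πkL), R_conv = 1/(h·2πrL)):
R_cast iron pipe wall = ln(18.2/12)/(2π×48.4×17.5) = 7.826×10^-5 K/W
R_mineral wool = ln(68.2/18.2)/(2π×0.043×17.5) = 0.2794 K/W
R_outer film = 1/(h_o·2πr_oL) = 1/(23.6×2π×0.0682×17.5) = 0.00565 K/W
R_total = 0.2851 K/W
Q = ΔT/R_total = 40/0.2851

Q ≈ 140 W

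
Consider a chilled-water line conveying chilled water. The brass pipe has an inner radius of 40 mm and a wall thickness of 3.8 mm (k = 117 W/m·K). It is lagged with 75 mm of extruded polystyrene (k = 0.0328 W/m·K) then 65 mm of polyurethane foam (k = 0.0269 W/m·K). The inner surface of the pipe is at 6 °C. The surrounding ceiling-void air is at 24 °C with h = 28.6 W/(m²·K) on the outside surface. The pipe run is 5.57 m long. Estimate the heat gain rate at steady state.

Radial resistances (cylindrical: R_cond = ln(r_o/r_i)/(2πkL), R_conv = 1/(h·2πrL)):
R_brass pipe wall = ln(43.8/40)/(2π×117×5.57) = 2.216×10^-5 K/W
R_extruded polystyrene = ln(118.8/43.8)/(2π×0.0328×5.57) = 0.8692 K/W
R_polyurethane foam = ln(183.8/118.8)/(2π×0.0269×5.57) = 0.4636 K/W
R_outer film = 1/(h_o·2πr_oL) = 1/(28.6×2π×0.1838×5.57) = 0.005436 K/W
R_total = 1.338 K/W
Q = ΔT/R_total = 18/1.338

Q ≈ 13.5 W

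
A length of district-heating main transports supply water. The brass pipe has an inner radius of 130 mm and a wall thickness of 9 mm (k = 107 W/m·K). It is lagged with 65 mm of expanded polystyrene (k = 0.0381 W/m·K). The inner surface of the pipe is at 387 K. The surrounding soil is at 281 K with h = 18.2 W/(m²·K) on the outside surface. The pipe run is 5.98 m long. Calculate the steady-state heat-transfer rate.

Q ≈ 385 W

Cylindrical conduction, so R = ln(r₂/r₁)/(2πkL) per layer, in series:
R_brass pipe wall = ln(139/130)/(2π×107×5.98) = 1.665×10^-5 K/W
R_expanded polystyrene = ln(204/139)/(2π×0.0381×5.98) = 0.268 K/W
R_outer film = 1/(h_o·2πr_oL) = 1/(18.2×2π×0.204×5.98) = 0.007168 K/W
R_total = 0.2752 K/W
Q = ΔT/R_total = 106/0.2752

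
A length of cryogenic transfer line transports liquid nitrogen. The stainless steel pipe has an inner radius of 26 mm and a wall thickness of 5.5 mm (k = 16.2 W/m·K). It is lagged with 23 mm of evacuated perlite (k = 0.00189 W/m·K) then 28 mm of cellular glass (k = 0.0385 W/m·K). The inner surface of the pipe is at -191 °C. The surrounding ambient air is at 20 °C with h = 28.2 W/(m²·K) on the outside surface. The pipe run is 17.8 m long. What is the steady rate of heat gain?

Q ≈ 78.3 W

Radial resistances (cylindrical: R_cond = ln(r_o/r_i)/(2πkL), R_conv = 1/(h·2πrL)):
R_stainless steel pipe wall = ln(31.5/26)/(2π×16.2×17.8) = 1.059×10^-4 K/W
R_evacuated perlite = ln(54.5/31.5)/(2π×0.00189×17.8) = 2.594 K/W
R_cellular glass = ln(82.5/54.5)/(2π×0.0385×17.8) = 0.09629 K/W
R_outer film = 1/(h_o·2πr_oL) = 1/(28.2×2π×0.0825×17.8) = 0.003843 K/W
R_total = 2.694 K/W
Q = ΔT/R_total = 211/2.694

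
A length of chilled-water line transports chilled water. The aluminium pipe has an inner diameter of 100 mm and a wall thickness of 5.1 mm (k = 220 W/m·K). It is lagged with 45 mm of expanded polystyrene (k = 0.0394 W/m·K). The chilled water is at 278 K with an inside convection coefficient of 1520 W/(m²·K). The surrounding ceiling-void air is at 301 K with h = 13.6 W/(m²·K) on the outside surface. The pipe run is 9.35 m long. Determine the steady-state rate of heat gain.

Q ≈ 85 W

Per-layer cylindrical resistances, series-summed:
R_inner film = 1/(h_i·2πr₁L) = 1/(1520×2π×0.05×9.35) = 2.24×10^-4 K/W
R_aluminium pipe wall = ln(55.1/50)/(2π×220×9.35) = 7.515×10^-6 K/W
R_expanded polystyrene = ln(100.1/55.1)/(2π×0.0394×9.35) = 0.2579 K/W
R_outer film = 1/(h_o·2πr_oL) = 1/(13.6×2π×0.1001×9.35) = 0.0125 K/W
R_total = 0.2707 K/W
Q = ΔT/R_total = 23/0.2707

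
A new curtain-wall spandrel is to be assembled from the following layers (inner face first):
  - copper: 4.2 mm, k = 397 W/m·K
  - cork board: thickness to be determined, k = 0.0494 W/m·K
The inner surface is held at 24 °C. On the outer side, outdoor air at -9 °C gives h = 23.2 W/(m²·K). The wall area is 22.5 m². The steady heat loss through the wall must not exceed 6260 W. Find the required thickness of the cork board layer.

L ≈ 3.73 mm

Thermal resistances in series:
R_copper = L/(kA) = 0.0042/(397×22.5) = 4.702×10^-7 K/W
R_outer film = 1/(h_o·A) = 1/(23.2×22.5) = 0.001916 K/W
Sum of the known resistances R_other = 0.001916 K/W
Required total resistance R_tot = ΔT/Q_allow = 33/6260 = 0.005272 K/W
R_cork board = R_tot − R_other = 0.003355 K/W
L = R·k·A = 0.003355×0.0494×22.5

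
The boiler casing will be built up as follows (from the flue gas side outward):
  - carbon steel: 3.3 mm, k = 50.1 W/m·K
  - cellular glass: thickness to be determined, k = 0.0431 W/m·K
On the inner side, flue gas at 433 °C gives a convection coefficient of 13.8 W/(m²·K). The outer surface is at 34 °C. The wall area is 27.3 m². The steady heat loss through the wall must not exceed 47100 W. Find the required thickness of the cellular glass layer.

Model the wall as resistances in series:
R_inner film = 1/(h_i·A) = 1/(13.8×27.3) = 0.002654 K/W
R_carbon steel = L/(kA) = 0.0033/(50.1×27.3) = 2.413×10^-6 K/W
Sum of the known resistances R_other = 0.002657 K/W
Required total resistance R_tot = ΔT/Q_allow = 399/47100 = 0.008471 K/W
R_cellular glass = R_tot − R_other = 0.005815 K/W
L = R·k·A = 0.005815×0.0431×27.3

L ≈ 6.84 mm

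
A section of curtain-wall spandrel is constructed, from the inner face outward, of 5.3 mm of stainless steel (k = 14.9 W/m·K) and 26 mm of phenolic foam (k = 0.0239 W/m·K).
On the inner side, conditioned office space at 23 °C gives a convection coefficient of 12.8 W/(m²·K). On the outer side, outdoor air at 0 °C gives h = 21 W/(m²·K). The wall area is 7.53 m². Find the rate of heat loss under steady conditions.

Thermal resistances in series:
R_inner film = 1/(h_i·A) = 1/(12.8×7.53) = 0.01038 K/W
R_stainless steel = L/(kA) = 0.0053/(14.9×7.53) = 4.724×10^-5 K/W
R_phenolic foam = L/(kA) = 0.026/(0.0239×7.53) = 0.1445 K/W
R_outer film = 1/(h_o·A) = 1/(21×7.53) = 0.006324 K/W
R_total = 0.1612 K/W
Q = ΔT / R_total = 23 / 0.1612

Q ≈ 143 W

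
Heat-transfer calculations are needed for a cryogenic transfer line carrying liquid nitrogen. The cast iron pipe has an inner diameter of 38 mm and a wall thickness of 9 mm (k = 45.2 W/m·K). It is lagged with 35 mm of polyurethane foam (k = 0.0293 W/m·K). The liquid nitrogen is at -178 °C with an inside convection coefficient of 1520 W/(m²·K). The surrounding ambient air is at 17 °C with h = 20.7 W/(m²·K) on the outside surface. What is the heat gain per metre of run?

q′ ≈ 43 W/m

Treating each annulus and film as a series resistance:
R_inner film = 1/(h_i·2πr₁L) = 1/(1520×2π×0.019×1) = 0.005511 K/W
R_cast iron pipe wall = ln(28/19)/(2π×45.2×1) = 0.001365 K/W
R_polyurethane foam = ln(63/28)/(2π×0.0293×1) = 4.405 K/W
R_outer film = 1/(h_o·2πr_oL) = 1/(20.7×2π×0.063×1) = 0.122 K/W
R_total = 4.534 K/W
Q = ΔT/R_total = 195/4.534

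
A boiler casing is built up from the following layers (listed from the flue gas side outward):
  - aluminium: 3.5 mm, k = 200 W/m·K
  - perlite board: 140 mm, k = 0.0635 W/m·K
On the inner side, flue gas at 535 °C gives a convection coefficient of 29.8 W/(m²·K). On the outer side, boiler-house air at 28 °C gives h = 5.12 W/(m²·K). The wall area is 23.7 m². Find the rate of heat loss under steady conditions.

Treating each layer as a thermal resistance in series:
R_inner film = 1/(h_i·A) = 1/(29.8×23.7) = 0.001416 K/W
R_aluminium = L/(kA) = 0.0035/(200×23.7) = 7.384×10^-7 K/W
R_perlite board = L/(kA) = 0.14/(0.0635×23.7) = 0.09303 K/W
R_outer film = 1/(h_o·A) = 1/(5.12×23.7) = 0.008241 K/W
R_total = 0.1027 K/W
Q = ΔT / R_total = 507 / 0.1027

Q ≈ 4940 W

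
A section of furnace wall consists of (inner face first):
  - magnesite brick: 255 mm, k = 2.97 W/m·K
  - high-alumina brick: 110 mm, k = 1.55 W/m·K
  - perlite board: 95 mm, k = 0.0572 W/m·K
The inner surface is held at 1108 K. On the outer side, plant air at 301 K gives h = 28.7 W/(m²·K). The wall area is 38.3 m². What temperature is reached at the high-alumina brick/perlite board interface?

T ≈ 1040 K

Treating each layer as a thermal resistance in series:
R_magnesite brick = L/(kA) = 0.255/(2.97×38.3) = 0.002242 K/W
R_high-alumina brick = L/(kA) = 0.11/(1.55×38.3) = 0.001853 K/W
R_perlite board = L/(kA) = 0.095/(0.0572×38.3) = 0.04336 K/W
R_outer film = 1/(h_o·A) = 1/(28.7×38.3) = 9.097×10^-4 K/W
R_total = 0.04837 K/W;  Q = ΔT/R_total = 807/0.04837 = 16680 W
T_interface = T_inner − Q·ΣR(inner→interface) = 1108 − 16700×0.004095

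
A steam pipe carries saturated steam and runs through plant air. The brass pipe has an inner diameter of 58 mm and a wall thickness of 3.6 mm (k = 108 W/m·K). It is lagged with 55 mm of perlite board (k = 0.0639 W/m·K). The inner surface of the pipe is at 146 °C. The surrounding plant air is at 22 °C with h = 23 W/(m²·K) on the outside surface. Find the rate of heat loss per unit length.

Treating each annulus and film as a series resistance:
R_brass pipe wall = ln(32.6/29)/(2π×108×1) = 1.724×10^-4 K/W
R_perlite board = ln(87.6/32.6)/(2π×0.0639×1) = 2.462 K/W
R_outer film = 1/(h_o·2πr_oL) = 1/(23×2π×0.0876×1) = 0.07899 K/W
R_total = 2.541 K/W
Q = ΔT/R_total = 124/2.541

q′ ≈ 48.8 W/m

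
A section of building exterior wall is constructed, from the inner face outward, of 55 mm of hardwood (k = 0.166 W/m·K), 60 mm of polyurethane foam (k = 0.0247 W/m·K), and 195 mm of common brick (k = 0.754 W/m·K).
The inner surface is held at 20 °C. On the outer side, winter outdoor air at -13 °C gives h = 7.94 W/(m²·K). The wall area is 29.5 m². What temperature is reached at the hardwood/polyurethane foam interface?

Series thermal resistances:
R_hardwood = L/(kA) = 0.055/(0.166×29.5) = 0.01123 K/W
R_polyurethane foam = L/(kA) = 0.06/(0.0247×29.5) = 0.08234 K/W
R_common brick = L/(kA) = 0.195/(0.754×29.5) = 0.008767 K/W
R_outer film = 1/(h_o·A) = 1/(7.94×29.5) = 0.004269 K/W
R_total = 0.1066 K/W;  Q = ΔT/R_total = 33/0.1066 = 309.5 W
T_interface = T_inner − Q·ΣR(inner→interface) = 20 − 310×0.01123

T ≈ 16.5 °C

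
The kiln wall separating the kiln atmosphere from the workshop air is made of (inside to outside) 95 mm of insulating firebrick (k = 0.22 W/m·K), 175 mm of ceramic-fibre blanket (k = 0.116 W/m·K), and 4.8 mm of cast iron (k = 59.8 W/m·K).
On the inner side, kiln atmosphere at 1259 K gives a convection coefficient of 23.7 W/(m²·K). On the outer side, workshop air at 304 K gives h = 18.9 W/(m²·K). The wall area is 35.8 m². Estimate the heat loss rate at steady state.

Series thermal resistances:
R_inner film = 1/(h_i·A) = 1/(23.7×35.8) = 0.001179 K/W
R_insulating firebrick = L/(kA) = 0.095/(0.22×35.8) = 0.01206 K/W
R_ceramic-fibre blanket = L/(kA) = 0.175/(0.116×35.8) = 0.04214 K/W
R_cast iron = L/(kA) = 0.0048/(59.8×35.8) = 2.242×10^-6 K/W
R_outer film = 1/(h_o·A) = 1/(18.9×35.8) = 0.001478 K/W
R_total = 0.05686 K/W
Q = ΔT / R_total = 955 / 0.05686

Q ≈ 16800 W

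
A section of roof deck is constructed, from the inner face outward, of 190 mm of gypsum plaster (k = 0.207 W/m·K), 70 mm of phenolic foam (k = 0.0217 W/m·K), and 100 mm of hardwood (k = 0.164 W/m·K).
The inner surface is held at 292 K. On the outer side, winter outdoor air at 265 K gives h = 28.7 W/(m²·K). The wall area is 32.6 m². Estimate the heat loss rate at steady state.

Treating each layer as a thermal resistance in series:
R_gypsum plaster = L/(kA) = 0.19/(0.207×32.6) = 0.02816 K/W
R_phenolic foam = L/(kA) = 0.07/(0.0217×32.6) = 0.09895 K/W
R_hardwood = L/(kA) = 0.1/(0.164×32.6) = 0.0187 K/W
R_outer film = 1/(h_o·A) = 1/(28.7×32.6) = 0.001069 K/W
R_total = 0.1469 K/W
Q = ΔT / R_total = 27 / 0.1469

Q ≈ 184 W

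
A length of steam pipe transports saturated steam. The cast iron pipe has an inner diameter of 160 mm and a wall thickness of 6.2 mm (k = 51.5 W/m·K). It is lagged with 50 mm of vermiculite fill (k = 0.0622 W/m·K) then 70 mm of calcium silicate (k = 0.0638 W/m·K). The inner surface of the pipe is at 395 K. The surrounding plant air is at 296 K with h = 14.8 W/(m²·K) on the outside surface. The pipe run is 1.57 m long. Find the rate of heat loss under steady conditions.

Treating each annulus and film as a series resistance:
R_cast iron pipe wall = ln(86.2/80)/(2π×51.5×1.57) = 1.469×10^-4 K/W
R_vermiculite fill = ln(136.2/86.2)/(2π×0.0622×1.57) = 0.7456 K/W
R_calcium silicate = ln(206.2/136.2)/(2π×0.0638×1.57) = 0.659 K/W
R_outer film = 1/(h_o·2πr_oL) = 1/(14.8×2π×0.2062×1.57) = 0.03322 K/W
R_total = 1.438 K/W
Q = ΔT/R_total = 99/1.438

Q ≈ 68.9 W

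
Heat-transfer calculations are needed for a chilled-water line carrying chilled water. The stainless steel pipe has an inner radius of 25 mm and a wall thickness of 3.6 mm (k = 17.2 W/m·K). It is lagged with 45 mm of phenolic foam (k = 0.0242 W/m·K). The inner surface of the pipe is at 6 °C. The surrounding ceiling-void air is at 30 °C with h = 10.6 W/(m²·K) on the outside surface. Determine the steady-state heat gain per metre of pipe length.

Radial resistances (cylindrical: R_cond = ln(r_o/r_i)/(2πkL), R_conv = 1/(h·2πrL)):
R_stainless steel pipe wall = ln(28.6/25)/(2π×17.2×1) = 0.001245 K/W
R_phenolic foam = ln(73.6/28.6)/(2π×0.0242×1) = 6.217 K/W
R_outer film = 1/(h_o·2πr_oL) = 1/(10.6×2π×0.0736×1) = 0.204 K/W
R_total = 6.422 K/W
Q = ΔT/R_total = 24/6.422

q′ ≈ 3.74 W/m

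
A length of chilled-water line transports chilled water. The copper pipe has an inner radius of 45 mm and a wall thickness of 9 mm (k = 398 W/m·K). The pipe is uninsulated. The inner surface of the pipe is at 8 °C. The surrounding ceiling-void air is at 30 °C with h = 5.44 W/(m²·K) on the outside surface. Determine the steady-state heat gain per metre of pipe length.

q′ ≈ 40.6 W/m

For a radial system each layer contributes R = ln(r_out/r_in)/(2πkL); films add R = 1/(hA).
R_copper pipe wall = ln(54/45)/(2π×398×1) = 7.291×10^-5 K/W
R_outer film = 1/(h_o·2πr_oL) = 1/(5.44×2π×0.054×1) = 0.5418 K/W
R_total = 0.5419 K/W
Q = ΔT/R_total = 22/0.5419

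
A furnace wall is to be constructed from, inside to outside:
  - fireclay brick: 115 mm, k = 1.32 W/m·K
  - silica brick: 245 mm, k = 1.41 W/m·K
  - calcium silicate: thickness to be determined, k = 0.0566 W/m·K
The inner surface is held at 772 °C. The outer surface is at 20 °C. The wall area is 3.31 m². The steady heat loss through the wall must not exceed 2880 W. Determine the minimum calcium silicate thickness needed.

Series thermal resistances:
R_fireclay brick = L/(kA) = 0.115/(1.32×3.31) = 0.02632 K/W
R_silica brick = L/(kA) = 0.245/(1.41×3.31) = 0.0525 K/W
Sum of the known resistances R_other = 0.07882 K/W
Required total resistance R_tot = ΔT/Q_allow = 752/2880 = 0.2611 K/W
R_calcium silicate = R_tot − R_other = 0.1823 K/W
L = R·k·A = 0.1823×0.0566×3.31

L ≈ 34.2 mm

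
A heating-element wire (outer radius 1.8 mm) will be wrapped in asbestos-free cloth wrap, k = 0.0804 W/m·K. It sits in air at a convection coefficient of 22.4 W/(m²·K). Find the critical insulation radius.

For a cylinder r_cr = k/h = 0.0804/22.4
r_cr = 3.59 mm; since the bare radius (1.8 mm) is below r_cr, adding a thin layer of insulation will *increase* heat loss.

r_cr ≈ 3.59 mm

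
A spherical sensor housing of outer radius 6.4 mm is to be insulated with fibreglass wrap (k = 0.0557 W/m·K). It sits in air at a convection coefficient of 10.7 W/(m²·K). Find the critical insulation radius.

r_cr ≈ 10.4 mm

For a sphere r_cr = 2k/h = 2×0.0557/10.7
r_cr = 10.4 mm; since the bare radius (6.4 mm) is below r_cr, adding a thin layer of insulation will *increase* heat loss.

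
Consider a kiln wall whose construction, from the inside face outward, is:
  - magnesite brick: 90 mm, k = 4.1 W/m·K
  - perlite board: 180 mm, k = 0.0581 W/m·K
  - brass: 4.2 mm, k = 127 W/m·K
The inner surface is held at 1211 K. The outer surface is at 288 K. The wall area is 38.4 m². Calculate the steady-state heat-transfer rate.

Q ≈ 11400 W

Using the resistance-network approach (series):
R_magnesite brick = L/(kA) = 0.09/(4.1×38.4) = 5.716×10^-4 K/W
R_perlite board = L/(kA) = 0.18/(0.0581×38.4) = 0.08068 K/W
R_brass = L/(kA) = 0.0042/(127×38.4) = 8.612×10^-7 K/W
R_total = 0.08125 K/W
Q = ΔT / R_total = 923 / 0.08125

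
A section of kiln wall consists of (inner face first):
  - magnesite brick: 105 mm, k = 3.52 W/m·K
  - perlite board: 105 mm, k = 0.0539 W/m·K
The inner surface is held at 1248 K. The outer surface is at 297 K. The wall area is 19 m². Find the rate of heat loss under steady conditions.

Treating each layer as a thermal resistance in series:
R_magnesite brick = L/(kA) = 0.105/(3.52×19) = 0.00157 K/W
R_perlite board = L/(kA) = 0.105/(0.0539×19) = 0.1025 K/W
R_total = 0.1041 K/W
Q = ΔT / R_total = 951 / 0.1041

Q ≈ 9140 W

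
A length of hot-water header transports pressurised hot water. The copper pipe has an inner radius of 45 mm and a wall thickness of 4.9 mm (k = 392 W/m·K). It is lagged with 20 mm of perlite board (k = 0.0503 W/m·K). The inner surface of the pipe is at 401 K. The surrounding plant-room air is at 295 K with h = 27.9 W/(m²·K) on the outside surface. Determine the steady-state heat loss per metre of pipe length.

q′ ≈ 92.3 W/m

Cylindrical conduction, so R = ln(r₂/r₁)/(2πkL) per layer, in series:
R_copper pipe wall = ln(49.9/45)/(2π×392×1) = 4.196×10^-5 K/W
R_perlite board = ln(69.9/49.9)/(2π×0.0503×1) = 1.066 K/W
R_outer film = 1/(h_o·2πr_oL) = 1/(27.9×2π×0.0699×1) = 0.08161 K/W
R_total = 1.148 K/W
Q = ΔT/R_total = 106/1.148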